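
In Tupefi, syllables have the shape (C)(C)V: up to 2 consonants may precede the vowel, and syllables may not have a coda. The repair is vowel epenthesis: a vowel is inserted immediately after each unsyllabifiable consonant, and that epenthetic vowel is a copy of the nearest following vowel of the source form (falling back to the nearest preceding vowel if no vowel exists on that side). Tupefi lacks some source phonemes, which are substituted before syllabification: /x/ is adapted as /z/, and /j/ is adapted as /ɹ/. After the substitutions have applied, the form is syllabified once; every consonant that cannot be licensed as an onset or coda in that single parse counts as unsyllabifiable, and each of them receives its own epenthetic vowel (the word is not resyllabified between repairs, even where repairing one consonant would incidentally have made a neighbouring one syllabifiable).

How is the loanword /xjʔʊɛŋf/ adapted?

zʊɹʔʊɛŋɛfɛ

Substitution: /x/ → /z/, /j/ → /ɹ/, giving /zɹʔʊɛŋf/.
The consonants /z/, /ŋ/, /f/ cannot be parsed into a legal (C)(C)V syllable (no codas are permitted; onsets may contain at most 2 consonants).
Epenthesis after each stranded consonant: /z/ → /zʊ/, /ŋ/ → /ŋɛ/, /f/ → /fɛ/.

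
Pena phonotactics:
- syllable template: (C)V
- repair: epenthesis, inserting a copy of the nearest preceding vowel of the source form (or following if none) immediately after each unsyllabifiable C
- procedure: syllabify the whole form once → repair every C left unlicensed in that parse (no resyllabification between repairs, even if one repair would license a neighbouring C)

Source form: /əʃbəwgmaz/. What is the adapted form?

Syllabifying with onset maximization leaves /ʃ/, /w/, /g/, /z/ stranded (no codas are permitted; onsets are limited to one consonant).
Epenthesis after each stranded consonant: /ʃ/ → /ʃə/, /w/ → /wə/, /g/ → /gə/, /z/ → /za/.

əʃəbəwəgəmaza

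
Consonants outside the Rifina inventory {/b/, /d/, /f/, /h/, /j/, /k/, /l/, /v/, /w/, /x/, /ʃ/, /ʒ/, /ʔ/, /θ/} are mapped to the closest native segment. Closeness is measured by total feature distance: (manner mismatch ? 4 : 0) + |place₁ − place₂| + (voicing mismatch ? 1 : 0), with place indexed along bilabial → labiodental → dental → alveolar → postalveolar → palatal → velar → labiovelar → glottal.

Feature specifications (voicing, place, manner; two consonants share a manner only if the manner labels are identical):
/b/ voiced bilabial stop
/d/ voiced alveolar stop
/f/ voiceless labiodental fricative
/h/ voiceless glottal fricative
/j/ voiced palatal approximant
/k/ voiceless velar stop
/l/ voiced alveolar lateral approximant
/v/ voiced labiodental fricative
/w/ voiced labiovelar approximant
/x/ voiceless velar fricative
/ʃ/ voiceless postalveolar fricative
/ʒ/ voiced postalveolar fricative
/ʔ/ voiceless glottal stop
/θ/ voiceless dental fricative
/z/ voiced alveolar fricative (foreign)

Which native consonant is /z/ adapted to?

ʒ

/ʒ/ is closest: same manner (fricative), place distance 1 (alveolar→postalveolar), same voicing; total 1. Next closest is /v/ at distance 2.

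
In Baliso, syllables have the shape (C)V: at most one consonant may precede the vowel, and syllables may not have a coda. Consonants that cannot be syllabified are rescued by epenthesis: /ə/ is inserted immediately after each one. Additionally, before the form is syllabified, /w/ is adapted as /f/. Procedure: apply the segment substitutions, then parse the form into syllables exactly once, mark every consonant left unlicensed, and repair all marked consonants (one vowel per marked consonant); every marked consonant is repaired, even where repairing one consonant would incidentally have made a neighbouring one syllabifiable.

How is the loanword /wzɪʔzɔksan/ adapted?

Substitution: /w/ → /f/, giving /fzɪʔzɔksan/.
The consonants /f/, /ʔ/, /k/, /n/ cannot be parsed into a legal (C)V syllable (no codas are permitted; onsets are limited to one consonant).
Inserting the epenthetic vowel yields /f/ → /fə/, /ʔ/ → /ʔə/, /k/ → /kə/, /n/ → /nə/.

fəzɪʔəzɔkəsanə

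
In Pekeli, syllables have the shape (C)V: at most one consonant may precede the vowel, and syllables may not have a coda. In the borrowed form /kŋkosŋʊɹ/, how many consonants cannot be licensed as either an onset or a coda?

Syllabifying with onset maximization leaves /k/, /ŋ/, /s/, /ɹ/ stranded (no codas are permitted; onsets are limited to one consonant).

4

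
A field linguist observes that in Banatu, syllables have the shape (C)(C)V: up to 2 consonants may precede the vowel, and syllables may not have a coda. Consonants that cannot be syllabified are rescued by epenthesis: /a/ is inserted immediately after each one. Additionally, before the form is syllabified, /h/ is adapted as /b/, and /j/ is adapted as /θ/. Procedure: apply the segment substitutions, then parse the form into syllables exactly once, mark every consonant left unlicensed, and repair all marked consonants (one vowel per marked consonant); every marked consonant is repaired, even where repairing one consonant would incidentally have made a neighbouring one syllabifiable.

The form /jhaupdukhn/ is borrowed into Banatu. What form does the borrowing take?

Substitution: /j/ → /θ/, /h/ → /b/, giving /θbaupdukbn/.
Syllabifying with onset maximization leaves /k/, /b/, /n/ stranded (no codas are permitted; onsets may contain at most 2 consonants).
Inserting the epenthetic vowel yields /k/ → /ka/, /b/ → /ba/, /n/ → /na/.

θbaupdukabana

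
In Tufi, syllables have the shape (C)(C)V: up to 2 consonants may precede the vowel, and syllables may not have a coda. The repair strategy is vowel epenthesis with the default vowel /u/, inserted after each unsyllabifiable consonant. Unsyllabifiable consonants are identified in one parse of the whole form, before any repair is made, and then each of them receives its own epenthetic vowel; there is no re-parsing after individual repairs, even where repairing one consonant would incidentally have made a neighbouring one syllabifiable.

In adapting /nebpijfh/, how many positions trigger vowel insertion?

3

The unsyllabifiable consonants are /j/, /f/, /h/; each receives one epenthetic vowel.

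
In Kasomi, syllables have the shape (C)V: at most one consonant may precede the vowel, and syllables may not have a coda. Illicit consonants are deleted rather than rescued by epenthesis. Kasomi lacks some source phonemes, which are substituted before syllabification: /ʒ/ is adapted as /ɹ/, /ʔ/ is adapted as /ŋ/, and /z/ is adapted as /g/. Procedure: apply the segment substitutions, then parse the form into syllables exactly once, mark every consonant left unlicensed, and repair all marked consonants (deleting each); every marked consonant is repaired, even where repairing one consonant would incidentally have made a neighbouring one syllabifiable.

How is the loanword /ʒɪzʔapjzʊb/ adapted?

Substitution: /ʒ/ → /ɹ/, /z/ → /g/, /ʔ/ → /ŋ/, giving /ɹɪgŋapjgʊb/.
Syllabifying with onset maximization leaves /g/, /p/, /j/, /b/ stranded (no codas are permitted; onsets are limited to one consonant).
Each unlicensed consonant is deleted: /g/, /p/, /j/, /b/.

ɹɪŋagʊ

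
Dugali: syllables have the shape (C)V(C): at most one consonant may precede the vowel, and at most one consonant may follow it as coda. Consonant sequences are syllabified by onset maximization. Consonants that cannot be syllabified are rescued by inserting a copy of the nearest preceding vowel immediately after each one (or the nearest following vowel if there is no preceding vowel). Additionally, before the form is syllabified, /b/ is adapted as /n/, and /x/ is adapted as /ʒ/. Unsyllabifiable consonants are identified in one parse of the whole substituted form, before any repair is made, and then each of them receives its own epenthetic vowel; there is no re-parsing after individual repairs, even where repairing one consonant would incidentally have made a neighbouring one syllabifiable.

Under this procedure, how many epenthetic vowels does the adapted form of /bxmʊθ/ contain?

2

After substitution the input is /nʒmʊθ/.
The unsyllabifiable consonants are /n/, /ʒ/; each receives one epenthetic vowel.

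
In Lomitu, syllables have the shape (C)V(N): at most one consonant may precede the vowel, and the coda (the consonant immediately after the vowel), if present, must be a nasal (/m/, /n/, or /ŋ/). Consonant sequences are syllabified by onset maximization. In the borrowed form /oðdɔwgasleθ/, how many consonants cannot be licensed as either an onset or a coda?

Under (C)V(N), the unsyllabifiable consonants are /ð/, /w/, /s/, /θ/ (only a nasal (/m/, /n/, or /ŋ/) is licensed in coda position; onsets are limited to one consonant).

4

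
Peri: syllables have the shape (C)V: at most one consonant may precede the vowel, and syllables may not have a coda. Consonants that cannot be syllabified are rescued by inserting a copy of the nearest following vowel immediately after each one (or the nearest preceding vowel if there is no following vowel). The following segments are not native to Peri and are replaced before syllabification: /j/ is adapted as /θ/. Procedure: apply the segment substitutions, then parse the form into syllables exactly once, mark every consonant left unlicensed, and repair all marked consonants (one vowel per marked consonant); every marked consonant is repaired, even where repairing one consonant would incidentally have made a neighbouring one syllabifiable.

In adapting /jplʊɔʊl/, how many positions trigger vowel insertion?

After substitution the input is /θplʊɔʊl/.
The unsyllabifiable consonants are /θ/, /p/, /l/; each receives one epenthetic vowel.

3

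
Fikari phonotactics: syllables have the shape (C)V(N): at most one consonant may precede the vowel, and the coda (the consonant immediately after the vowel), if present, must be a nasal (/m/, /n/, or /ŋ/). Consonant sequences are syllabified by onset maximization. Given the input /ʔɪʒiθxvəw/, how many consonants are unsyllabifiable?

3

The consonants /θ/, /x/, /w/ cannot be parsed into a legal (C)V(N) syllable (only a nasal (/m/, /n/, or /ŋ/) is licensed in coda position; onsets are limited to one consonant).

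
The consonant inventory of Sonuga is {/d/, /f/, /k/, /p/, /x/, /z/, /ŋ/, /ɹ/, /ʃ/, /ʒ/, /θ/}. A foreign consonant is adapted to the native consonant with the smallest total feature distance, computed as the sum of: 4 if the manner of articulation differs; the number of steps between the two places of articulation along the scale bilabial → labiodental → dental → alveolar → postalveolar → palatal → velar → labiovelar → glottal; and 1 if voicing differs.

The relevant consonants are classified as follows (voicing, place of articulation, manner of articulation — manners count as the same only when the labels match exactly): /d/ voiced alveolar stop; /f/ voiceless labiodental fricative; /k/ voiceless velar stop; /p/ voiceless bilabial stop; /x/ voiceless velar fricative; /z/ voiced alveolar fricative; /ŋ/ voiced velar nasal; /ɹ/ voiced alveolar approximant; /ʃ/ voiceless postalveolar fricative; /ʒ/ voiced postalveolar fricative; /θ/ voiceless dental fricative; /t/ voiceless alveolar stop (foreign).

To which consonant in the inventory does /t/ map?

/d/ is closest: same manner (stop), place distance 0 (alveolar→alveolar), voicing differs (+1); total 1. Next closest is /k/ at distance 3.

d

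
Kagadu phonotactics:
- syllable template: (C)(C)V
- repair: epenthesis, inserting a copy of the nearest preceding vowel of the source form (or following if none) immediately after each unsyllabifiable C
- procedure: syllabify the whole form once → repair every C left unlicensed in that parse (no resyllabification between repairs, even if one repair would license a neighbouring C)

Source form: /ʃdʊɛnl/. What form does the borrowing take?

ʃdʊɛnɛlɛ

Under (C)(C)V, the unsyllabifiable consonants are /n/, /l/ (no codas are permitted; onsets may contain at most 2 consonants).
Epenthesis after each stranded consonant: /n/ → /nɛ/, /l/ → /lɛ/.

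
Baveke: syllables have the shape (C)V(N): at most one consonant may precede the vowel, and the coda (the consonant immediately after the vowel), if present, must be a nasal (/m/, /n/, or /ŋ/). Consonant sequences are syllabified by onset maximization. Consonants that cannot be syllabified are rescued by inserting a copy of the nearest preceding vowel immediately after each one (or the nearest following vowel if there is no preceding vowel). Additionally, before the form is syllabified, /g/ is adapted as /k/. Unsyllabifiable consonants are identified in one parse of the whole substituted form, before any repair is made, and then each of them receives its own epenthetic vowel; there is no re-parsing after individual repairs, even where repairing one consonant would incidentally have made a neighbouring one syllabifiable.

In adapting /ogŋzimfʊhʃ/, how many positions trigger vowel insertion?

After substitution the input is /okŋzimfʊhʃ/.
The unsyllabifiable consonants are /k/, /ŋ/, /h/, /ʃ/; each receives one epenthetic vowel.

4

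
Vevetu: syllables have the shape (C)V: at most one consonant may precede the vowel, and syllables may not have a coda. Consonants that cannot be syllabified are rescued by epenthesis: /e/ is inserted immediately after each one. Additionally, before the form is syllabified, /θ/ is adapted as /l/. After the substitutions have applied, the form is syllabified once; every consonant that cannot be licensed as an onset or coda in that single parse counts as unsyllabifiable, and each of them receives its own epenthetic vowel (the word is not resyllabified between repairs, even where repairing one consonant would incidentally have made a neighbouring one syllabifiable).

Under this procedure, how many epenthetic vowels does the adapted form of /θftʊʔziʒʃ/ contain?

After substitution the input is /lftʊʔziʒʃ/.
The unsyllabifiable consonants are /l/, /f/, /ʔ/, /ʒ/, /ʃ/; each receives one epenthetic vowel.

5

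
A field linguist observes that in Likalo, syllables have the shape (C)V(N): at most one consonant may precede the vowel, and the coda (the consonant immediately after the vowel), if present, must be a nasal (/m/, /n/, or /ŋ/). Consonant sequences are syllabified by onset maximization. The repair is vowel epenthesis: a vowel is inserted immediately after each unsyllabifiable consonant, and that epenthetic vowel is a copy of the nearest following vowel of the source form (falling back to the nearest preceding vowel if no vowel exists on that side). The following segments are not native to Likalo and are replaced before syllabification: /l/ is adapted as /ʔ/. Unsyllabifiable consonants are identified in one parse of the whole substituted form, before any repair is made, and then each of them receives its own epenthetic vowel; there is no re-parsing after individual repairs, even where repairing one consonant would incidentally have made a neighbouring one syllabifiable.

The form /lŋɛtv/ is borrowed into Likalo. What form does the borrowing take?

Substitution: /l/ → /ʔ/, giving /ʔŋɛtv/.
Syllabifying with onset maximization leaves /ʔ/, /t/, /v/ stranded (only a nasal (/m/, /n/, or /ŋ/) is licensed in coda position; onsets are limited to one consonant).
Inserting the epenthetic vowel yields /ʔ/ → /ʔɛ/, /t/ → /tɛ/, /v/ → /vɛ/.

ʔɛŋɛtɛvɛ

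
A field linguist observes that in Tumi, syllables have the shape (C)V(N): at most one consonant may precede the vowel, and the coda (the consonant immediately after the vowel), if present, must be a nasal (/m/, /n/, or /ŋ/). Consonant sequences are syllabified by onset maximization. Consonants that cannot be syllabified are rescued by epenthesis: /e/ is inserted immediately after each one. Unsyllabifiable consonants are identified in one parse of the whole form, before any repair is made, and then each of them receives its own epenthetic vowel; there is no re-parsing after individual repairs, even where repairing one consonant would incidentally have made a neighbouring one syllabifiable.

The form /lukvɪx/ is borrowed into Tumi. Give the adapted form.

lukevɪxe

The consonants /k/, /x/ cannot be parsed into a legal (C)V(N) syllable (only a nasal (/m/, /n/, or /ŋ/) is licensed in coda position; onsets are limited to one consonant).
Each unlicensed consonant becomes the onset of a new syllable: /k/ → /ke/, /x/ → /xe/.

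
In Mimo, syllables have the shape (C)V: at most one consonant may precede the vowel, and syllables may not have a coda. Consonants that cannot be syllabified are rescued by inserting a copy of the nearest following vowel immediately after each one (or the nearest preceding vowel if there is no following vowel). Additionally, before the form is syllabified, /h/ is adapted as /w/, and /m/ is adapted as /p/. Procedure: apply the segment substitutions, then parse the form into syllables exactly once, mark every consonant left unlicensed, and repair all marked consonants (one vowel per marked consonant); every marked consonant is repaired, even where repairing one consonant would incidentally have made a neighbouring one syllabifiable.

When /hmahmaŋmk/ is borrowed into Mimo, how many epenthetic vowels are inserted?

5

After substitution the input is /wpawpaŋpk/.
The unsyllabifiable consonants are /w/, /w/, /ŋ/, /p/, /k/; each receives one epenthetic vowel.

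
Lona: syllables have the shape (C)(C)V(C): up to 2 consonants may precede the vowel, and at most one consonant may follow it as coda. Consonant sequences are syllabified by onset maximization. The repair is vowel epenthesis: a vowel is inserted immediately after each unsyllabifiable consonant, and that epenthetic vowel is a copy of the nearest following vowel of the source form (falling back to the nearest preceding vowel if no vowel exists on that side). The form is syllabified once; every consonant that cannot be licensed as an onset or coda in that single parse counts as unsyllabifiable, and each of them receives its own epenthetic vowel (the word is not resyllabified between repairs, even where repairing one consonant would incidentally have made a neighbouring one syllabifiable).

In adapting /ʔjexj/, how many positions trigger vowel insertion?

The unsyllabifiable consonants are /j/; each receives one epenthetic vowel.

1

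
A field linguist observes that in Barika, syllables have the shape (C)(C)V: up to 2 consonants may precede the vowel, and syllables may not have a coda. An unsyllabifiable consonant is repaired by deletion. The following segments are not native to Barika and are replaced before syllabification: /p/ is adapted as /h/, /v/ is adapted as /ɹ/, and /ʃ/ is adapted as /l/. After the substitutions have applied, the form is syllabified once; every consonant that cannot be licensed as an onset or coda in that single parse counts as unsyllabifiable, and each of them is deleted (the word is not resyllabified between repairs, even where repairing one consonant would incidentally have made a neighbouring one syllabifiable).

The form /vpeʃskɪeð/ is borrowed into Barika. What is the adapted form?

ɹheskɪe

Substitution: /v/ → /ɹ/, /p/ → /h/, /ʃ/ → /l/, giving /ɹhelskɪeð/.
The consonants /l/, /ð/ cannot be parsed into a legal (C)(C)V syllable (no codas are permitted; onsets may contain at most 2 consonants).
Deleting the stranded consonants removes /l/, /ð/.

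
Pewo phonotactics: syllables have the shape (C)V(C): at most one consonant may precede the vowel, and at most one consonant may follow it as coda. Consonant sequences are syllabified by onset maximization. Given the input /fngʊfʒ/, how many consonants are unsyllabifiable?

Syllabifying with onset maximization leaves /f/, /n/, /ʒ/ stranded (at most one coda consonant is licensed; onsets are limited to one consonant).

3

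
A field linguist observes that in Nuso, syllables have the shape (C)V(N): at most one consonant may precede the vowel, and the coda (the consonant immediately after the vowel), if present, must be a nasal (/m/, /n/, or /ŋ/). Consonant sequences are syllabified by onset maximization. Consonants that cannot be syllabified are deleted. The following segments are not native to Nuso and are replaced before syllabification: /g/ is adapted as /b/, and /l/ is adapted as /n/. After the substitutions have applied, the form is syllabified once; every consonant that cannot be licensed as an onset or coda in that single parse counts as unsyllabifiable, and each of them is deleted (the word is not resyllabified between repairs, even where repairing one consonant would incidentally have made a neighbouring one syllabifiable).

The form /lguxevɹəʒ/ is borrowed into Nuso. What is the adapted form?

buxeɹə

Substitution: /l/ → /n/, /g/ → /b/, giving /nbuxevɹəʒ/.
Under (C)V(N), the unsyllabifiable consonants are /n/, /v/, /ʒ/ (only a nasal (/m/, /n/, or /ŋ/) is licensed in coda position; onsets are limited to one consonant).
Deleting the stranded consonants removes /n/, /v/, /ʒ/.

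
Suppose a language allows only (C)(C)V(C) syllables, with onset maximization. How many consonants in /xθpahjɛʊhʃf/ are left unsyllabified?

3

Syllabifying with onset maximization leaves /x/, /ʃ/, /f/ stranded (at most one coda consonant is licensed; onsets may contain at most 2 consonants).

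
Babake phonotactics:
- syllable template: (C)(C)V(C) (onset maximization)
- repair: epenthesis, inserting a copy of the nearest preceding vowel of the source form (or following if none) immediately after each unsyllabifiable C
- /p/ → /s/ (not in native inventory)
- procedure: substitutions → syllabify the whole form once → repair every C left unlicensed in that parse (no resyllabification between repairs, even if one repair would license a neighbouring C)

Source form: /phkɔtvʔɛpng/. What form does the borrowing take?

Substitution: /p/ → /s/, giving /shkɔtvʔɛsng/.
Syllabifying with onset maximization leaves /s/, /n/, /g/ stranded (at most one coda consonant is licensed; onsets may contain at most 2 consonants).
Inserting the epenthetic vowel yields /s/ → /sɔ/, /n/ → /nɛ/, /g/ → /gɛ/.

sɔhkɔtvʔɛsnɛgɛ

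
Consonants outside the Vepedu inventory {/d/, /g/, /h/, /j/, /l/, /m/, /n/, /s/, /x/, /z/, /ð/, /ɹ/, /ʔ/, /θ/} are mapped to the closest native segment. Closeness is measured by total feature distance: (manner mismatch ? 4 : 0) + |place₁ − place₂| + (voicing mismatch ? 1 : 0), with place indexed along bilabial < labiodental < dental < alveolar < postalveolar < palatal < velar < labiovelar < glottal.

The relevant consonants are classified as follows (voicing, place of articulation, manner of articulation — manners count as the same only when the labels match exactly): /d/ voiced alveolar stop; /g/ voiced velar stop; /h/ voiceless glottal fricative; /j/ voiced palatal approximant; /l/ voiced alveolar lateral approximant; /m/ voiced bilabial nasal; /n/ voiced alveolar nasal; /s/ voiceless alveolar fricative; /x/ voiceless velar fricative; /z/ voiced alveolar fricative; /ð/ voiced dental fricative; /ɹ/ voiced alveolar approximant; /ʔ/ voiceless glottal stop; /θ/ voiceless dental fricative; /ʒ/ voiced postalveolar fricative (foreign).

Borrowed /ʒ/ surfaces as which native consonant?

/z/ is closest: same manner (fricative), place distance 1 (postalveolar→alveolar), same voicing; total 1. Next closest is /s/ at distance 2.

z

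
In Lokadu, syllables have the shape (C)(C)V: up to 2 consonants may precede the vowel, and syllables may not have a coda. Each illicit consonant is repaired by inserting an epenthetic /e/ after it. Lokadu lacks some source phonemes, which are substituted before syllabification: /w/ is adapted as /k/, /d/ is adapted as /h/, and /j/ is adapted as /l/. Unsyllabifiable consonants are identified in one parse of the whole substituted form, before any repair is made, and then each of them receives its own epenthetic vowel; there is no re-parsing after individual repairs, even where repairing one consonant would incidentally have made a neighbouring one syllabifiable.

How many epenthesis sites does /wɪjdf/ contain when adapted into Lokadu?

3

After substitution the input is /kɪlhf/.
The unsyllabifiable consonants are /l/, /h/, /f/; each receives one epenthetic vowel.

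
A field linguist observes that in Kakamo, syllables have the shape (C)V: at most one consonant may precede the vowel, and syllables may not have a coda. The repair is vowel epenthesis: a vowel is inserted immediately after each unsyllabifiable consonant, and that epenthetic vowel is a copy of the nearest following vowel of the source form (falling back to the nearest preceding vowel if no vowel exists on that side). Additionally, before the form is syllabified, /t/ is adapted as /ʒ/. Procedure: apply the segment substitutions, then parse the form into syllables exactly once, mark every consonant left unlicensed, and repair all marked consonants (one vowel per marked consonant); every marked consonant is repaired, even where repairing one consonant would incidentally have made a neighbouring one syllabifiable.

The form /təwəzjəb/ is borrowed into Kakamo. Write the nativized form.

Substitution: /t/ → /ʒ/, giving /ʒəwəzjəb/.
Under (C)V, the unsyllabifiable consonants are /z/, /b/ (no codas are permitted; onsets are limited to one consonant).
Inserting the epenthetic vowel yields /z/ → /zə/, /b/ → /bə/.

ʒəwəzəjəbə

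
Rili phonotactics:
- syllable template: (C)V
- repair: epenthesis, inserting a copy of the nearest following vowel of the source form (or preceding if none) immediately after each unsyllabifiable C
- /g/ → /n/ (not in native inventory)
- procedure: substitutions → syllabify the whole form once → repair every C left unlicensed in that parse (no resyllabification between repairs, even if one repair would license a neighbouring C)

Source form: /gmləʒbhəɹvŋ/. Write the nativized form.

Substitution: /g/ → /n/, giving /nmləʒbhəɹvŋ/.
The consonants /n/, /m/, /ʒ/, /b/, /ɹ/, /v/, /ŋ/ cannot be parsed into a legal (C)V syllable (no codas are permitted; onsets are limited to one consonant).
Each unlicensed consonant becomes the onset of a new syllable: /n/ → /nə/, /m/ → /mə/, /ʒ/ → /ʒə/, /b/ → /bə/, /ɹ/ → /ɹə/, /v/ → /və/, /ŋ/ → /ŋə/.

nəmələʒəbəhəɹəvəŋə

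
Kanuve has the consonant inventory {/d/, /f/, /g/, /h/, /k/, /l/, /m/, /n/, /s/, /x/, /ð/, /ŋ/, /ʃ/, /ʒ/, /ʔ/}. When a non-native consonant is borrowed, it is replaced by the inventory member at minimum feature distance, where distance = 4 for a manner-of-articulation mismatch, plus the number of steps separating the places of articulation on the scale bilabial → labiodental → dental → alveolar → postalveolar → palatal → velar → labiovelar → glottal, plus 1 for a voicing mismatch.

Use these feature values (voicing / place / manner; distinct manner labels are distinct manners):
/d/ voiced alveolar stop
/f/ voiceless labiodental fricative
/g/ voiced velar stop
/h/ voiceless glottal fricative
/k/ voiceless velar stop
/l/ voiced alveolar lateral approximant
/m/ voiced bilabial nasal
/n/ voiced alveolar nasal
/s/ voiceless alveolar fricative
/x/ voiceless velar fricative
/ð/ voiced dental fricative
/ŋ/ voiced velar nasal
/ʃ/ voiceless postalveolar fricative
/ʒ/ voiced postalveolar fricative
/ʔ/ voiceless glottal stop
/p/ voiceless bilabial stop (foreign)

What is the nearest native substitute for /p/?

/d/ is closest: same manner (stop), place distance 3 (bilabial→alveolar), voicing differs (+1); total 4. Next closest is /f/ at distance 5.

d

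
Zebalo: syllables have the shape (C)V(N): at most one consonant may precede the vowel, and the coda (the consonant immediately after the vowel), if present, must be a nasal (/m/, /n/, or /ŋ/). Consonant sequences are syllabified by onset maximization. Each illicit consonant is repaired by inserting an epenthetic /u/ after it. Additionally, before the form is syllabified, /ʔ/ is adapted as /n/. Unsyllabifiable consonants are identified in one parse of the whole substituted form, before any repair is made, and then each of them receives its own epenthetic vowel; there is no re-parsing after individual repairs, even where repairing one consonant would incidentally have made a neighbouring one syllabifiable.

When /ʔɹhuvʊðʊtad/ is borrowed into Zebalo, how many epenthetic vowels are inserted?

3

After substitution the input is /nɹhuvʊðʊtad/.
The unsyllabifiable consonants are /n/, /ɹ/, /d/; each receives one epenthetic vowel.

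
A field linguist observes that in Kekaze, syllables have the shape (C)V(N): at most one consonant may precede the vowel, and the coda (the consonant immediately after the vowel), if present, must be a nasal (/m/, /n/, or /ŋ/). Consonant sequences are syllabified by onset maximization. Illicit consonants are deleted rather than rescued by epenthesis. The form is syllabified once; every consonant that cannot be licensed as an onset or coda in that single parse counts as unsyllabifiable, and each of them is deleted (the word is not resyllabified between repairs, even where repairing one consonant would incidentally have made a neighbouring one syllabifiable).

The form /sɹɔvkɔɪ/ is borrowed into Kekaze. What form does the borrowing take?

The consonants /s/, /v/ cannot be parsed into a legal (C)V(N) syllable (only a nasal (/m/, /n/, or /ŋ/) is licensed in coda position; onsets are limited to one consonant).
Deleting the stranded consonants removes /s/, /v/.

ɹɔkɔɪ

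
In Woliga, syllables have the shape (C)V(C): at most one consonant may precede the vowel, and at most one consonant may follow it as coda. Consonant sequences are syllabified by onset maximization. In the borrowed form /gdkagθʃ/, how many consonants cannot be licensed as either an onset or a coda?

4

The consonants /g/, /d/, /θ/, /ʃ/ cannot be parsed into a legal (C)V(C) syllable (at most one coda consonant is licensed; onsets are limited to one consonant).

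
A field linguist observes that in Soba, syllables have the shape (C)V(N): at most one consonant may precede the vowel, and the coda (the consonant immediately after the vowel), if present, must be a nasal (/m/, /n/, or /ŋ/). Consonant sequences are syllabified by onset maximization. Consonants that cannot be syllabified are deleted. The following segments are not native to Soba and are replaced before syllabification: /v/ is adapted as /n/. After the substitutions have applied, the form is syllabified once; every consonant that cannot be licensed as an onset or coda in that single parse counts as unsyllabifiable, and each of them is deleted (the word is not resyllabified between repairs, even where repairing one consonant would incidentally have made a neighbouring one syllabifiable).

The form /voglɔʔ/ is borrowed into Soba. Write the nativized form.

nolɔ

Substitution: /v/ → /n/, giving /noglɔʔ/.
Syllabifying with onset maximization leaves /g/, /ʔ/ stranded (only a nasal (/m/, /n/, or /ŋ/) is licensed in coda position; onsets are limited to one consonant).
Deletion applies to /g/, /ʔ/.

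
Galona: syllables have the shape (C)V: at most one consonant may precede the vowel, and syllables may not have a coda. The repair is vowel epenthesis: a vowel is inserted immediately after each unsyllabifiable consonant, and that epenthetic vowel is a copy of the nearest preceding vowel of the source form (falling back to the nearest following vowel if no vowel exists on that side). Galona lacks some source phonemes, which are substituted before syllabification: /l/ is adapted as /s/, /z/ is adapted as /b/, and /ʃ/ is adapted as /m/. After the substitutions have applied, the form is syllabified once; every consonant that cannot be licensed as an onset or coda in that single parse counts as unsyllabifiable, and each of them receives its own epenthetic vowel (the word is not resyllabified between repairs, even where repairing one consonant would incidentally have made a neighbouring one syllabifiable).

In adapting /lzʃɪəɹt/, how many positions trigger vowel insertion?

After substitution the input is /sbmɪəɹt/.
The unsyllabifiable consonants are /s/, /b/, /ɹ/, /t/; each receives one epenthetic vowel.

4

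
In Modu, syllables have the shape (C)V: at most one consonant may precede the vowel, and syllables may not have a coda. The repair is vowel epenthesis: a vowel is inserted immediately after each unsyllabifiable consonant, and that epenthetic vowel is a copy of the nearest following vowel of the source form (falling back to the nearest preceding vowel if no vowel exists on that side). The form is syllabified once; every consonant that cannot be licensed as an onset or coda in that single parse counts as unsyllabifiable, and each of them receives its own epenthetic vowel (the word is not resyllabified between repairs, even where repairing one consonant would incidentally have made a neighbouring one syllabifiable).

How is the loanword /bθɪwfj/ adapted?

Under (C)V, the unsyllabifiable consonants are /b/, /w/, /f/, /j/ (no codas are permitted; onsets are limited to one consonant).
Inserting the epenthetic vowel yields /b/ → /bɪ/, /w/ → /wɪ/, /f/ → /fɪ/, /j/ → /jɪ/.

bɪθɪwɪfɪjɪ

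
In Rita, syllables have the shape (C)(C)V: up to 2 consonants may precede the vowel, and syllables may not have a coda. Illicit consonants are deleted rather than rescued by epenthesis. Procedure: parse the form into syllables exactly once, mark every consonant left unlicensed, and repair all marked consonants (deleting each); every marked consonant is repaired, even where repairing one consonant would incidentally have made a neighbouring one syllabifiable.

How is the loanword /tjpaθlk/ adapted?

The consonants /t/, /θ/, /l/, /k/ cannot be parsed into a legal (C)(C)V syllable (no codas are permitted; onsets may contain at most 2 consonants).
Deletion applies to /t/, /θ/, /l/, /k/.

jpa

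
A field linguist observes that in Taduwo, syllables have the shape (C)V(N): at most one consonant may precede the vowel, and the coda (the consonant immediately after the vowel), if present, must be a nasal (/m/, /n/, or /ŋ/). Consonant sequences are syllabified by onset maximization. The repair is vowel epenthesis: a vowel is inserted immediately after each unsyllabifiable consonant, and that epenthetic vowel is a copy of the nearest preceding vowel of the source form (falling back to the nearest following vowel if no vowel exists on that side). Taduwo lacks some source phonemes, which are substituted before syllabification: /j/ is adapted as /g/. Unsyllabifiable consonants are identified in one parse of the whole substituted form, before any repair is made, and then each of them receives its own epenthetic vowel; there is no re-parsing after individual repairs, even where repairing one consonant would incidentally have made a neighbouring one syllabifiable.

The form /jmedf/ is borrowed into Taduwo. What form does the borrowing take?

Substitution: /j/ → /g/, giving /gmedf/.
The consonants /g/, /d/, /f/ cannot be parsed into a legal (C)V(N) syllable (only a nasal (/m/, /n/, or /ŋ/) is licensed in coda position; onsets are limited to one consonant).
Inserting the epenthetic vowel yields /g/ → /ge/, /d/ → /de/, /f/ → /fe/.

gemedefe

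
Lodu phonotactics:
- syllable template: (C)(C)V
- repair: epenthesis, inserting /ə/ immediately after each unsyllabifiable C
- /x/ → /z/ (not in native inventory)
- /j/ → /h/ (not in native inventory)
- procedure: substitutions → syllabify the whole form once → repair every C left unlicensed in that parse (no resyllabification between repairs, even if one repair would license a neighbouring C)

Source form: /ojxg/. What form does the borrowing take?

Substitution: /j/ → /h/, /x/ → /z/, giving /ohzg/.
Syllabifying with onset maximization leaves /h/, /z/, /g/ stranded (no codas are permitted; onsets may contain at most 2 consonants).
Inserting the epenthetic vowel yields /h/ → /hə/, /z/ → /zə/, /g/ → /gə/.

ohəzəgə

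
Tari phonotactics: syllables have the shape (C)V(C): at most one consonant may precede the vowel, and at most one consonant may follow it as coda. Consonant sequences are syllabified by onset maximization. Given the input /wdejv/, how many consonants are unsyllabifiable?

The consonants /w/, /v/ cannot be parsed into a legal (C)V(C) syllable (at most one coda consonant is licensed; onsets are limited to one consonant).

2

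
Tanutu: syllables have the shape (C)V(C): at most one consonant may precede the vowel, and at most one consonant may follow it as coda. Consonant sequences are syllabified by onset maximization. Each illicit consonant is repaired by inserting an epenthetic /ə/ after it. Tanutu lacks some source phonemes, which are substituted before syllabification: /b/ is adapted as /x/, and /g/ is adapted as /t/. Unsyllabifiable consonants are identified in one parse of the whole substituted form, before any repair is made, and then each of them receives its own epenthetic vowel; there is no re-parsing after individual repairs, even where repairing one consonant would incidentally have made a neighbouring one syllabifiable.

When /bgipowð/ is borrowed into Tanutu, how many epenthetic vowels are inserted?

After substitution the input is /xtipowð/.
The unsyllabifiable consonants are /x/, /ð/; each receives one epenthetic vowel.

2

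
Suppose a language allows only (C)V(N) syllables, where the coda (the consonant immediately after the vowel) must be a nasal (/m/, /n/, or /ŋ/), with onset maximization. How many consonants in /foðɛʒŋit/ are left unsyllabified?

Under (C)V(N), the unsyllabifiable consonants are /ʒ/, /t/ (only a nasal (/m/, /n/, or /ŋ/) is licensed in coda position; onsets are limited to one consonant).

2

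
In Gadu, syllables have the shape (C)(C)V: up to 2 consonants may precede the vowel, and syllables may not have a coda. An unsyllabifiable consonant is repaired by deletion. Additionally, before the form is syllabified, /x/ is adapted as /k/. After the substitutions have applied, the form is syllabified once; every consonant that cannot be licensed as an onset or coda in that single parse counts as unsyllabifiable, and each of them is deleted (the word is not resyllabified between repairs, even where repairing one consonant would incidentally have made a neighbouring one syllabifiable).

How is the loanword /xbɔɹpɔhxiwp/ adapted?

kbɔɹpɔhki

Substitution: /x/ → /k/, giving /kbɔɹpɔhkiwp/.
The consonants /w/, /p/ cannot be parsed into a legal (C)(C)V syllable (no codas are permitted; onsets may contain at most 2 consonants).
Deleting the stranded consonants removes /w/, /p/.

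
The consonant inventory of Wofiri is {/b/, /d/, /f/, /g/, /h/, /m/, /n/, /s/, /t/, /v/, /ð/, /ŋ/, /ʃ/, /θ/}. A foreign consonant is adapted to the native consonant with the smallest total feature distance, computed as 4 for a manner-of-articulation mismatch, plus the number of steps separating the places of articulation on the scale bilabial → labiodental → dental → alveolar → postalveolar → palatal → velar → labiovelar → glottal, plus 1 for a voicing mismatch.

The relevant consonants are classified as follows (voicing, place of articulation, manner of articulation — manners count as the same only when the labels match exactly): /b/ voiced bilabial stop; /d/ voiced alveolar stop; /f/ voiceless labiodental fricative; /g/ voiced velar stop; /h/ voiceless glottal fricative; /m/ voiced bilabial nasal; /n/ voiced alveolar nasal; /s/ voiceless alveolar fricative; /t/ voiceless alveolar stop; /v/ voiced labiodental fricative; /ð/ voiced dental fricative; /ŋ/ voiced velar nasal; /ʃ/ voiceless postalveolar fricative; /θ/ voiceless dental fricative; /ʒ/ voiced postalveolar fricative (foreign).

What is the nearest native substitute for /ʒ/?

/ʃ/ is closest: same manner (fricative), place distance 0 (postalveolar→postalveolar), voicing differs (+1); total 1. Next closest is /s/ at distance 2.

ʃ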